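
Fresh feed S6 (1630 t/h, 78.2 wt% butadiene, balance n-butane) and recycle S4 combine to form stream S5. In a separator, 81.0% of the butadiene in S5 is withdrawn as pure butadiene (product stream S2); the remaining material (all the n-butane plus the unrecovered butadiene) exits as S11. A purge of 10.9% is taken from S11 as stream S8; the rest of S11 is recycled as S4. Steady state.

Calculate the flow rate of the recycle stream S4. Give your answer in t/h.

3164 t/h

n-butane enters only via S6 and leaves only via the purge: 1630×0.218 = 0.109×(n-butane in S11), and the separator passes all n-butane, so n-butane in S5 = n-butane in S11 = 3260 t/h.
butadiene in S5: m_A = 1630×0.782 + (1−0.109)·(1−0.810)·m_A, so m_A = 1274.7/0.8307 = 1534.4 t/h.
S11 = (1−0.810)×1534.4 + 3260 = 3551.5 t/h.
Recycle S4 = (1−0.109)×3551.5 = 3164.4 t/h.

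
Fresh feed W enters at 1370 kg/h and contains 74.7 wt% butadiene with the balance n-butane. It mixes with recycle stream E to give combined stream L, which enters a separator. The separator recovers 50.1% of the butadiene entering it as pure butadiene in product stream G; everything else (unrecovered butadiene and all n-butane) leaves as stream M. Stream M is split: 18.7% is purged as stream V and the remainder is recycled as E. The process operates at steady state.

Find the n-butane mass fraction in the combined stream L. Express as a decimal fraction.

0.5184

n-butane enters only via W and leaves only via the purge: 1370×0.253 = 0.187×(n-butane in M), and the separator passes all n-butane, so n-butane in L = n-butane in M = 1853.5 kg/h.
butadiene in L: m_A = 1370×0.747 + (1−0.187)·(1−0.501)·m_A, so m_A = 1023.4/0.5943 = 1722 kg/h.
L = 1722 + 1853.5 = 3575.5 kg/h.
n-butane fraction in L = 1853.5/3575.5 = 0.5184.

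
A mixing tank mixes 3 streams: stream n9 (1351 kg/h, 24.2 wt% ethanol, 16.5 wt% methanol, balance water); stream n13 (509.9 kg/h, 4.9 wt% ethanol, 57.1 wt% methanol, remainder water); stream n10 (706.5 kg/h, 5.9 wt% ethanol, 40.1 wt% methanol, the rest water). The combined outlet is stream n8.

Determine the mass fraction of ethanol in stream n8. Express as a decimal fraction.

0.153

Total flow out = 1351 + 509.9 + 706.5 = 2567.4 kg/h.
ethanol in = 1351×0.242 + 509.9×0.049 + 706.5×0.059 = 393.61 kg/h.
ethanol mass fraction in n8 = 393.61/2567.4 = 0.153.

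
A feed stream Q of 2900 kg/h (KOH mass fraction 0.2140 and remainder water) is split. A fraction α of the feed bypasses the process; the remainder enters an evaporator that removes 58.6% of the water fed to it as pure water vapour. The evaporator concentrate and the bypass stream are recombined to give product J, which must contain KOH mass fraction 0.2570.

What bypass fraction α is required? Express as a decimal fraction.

0.637

All 2900×0.214 = 620.6 kg/h of KOH reaches J, so J = 620.6/0.257 = 2414.8 kg/h and vapour = 485.21 kg/h.
The evaporator receives (1−α)·2900 of feed at 0.786 water and removes 0.586 of that water:
0.586×0.786×(1−α)×2900 = 485.21
(1−α) = 485.21/1335.7 = 0.3633;  α = 0.6367.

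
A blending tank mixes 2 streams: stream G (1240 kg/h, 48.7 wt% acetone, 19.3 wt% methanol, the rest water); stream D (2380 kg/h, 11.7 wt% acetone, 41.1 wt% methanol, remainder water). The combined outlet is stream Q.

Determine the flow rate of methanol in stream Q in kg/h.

1218 kg/h

methanol out = methanol in = 1240×0.193 + 2380×0.411 = 1217.5 kg/h.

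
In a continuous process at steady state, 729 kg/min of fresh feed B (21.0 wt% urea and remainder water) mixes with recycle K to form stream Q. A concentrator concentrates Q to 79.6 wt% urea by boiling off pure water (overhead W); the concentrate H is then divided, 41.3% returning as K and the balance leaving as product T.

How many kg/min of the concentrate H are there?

327.6 kg/min

Overall urea balance (none leaves overhead): urea in fresh feed = urea in product, i.e. 729×0.210 = (1−0.413)·H·0.796.
H = 153.09/(0.796×0.587) = 327.64 kg/min.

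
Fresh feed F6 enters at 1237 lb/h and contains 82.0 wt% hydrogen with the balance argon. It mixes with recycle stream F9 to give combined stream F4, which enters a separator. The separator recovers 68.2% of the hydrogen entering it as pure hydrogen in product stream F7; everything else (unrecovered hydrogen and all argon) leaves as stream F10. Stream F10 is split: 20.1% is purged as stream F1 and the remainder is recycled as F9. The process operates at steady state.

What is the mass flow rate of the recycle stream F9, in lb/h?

argon enters only via F6 and leaves only via the purge: 1237×0.180 = 0.201×(argon in F10), and the separator passes all argon, so argon in F4 = argon in F10 = 1107.8 lb/h.
hydrogen in F4: m_A = 1237×0.820 + (1−0.201)·(1−0.682)·m_A, so m_A = 1014.3/0.7459 = 1359.9 lb/h.
F10 = (1−0.682)×1359.9 + 1107.8 = 1540.2 lb/h.
Recycle F9 = (1−0.201)×1540.2 = 1230.6 lb/h.

1231 lb/h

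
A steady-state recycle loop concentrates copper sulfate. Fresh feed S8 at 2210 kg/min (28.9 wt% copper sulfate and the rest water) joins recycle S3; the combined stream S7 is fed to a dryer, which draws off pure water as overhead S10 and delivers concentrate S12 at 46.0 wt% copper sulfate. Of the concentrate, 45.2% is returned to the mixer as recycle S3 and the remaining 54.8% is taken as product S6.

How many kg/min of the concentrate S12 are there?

Overall copper sulfate balance (none leaves overhead): copper sulfate in fresh feed = copper sulfate in product, i.e. 2210×0.289 = (1−0.452)·S12·0.460.
S12 = 638.69/(0.460×0.548) = 2533.7 kg/min.

2534 kg/min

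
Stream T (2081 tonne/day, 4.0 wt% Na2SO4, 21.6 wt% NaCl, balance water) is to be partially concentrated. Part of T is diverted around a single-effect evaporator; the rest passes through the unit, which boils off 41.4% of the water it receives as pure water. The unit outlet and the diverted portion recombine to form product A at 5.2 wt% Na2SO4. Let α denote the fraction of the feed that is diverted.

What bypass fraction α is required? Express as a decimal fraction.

All 2081×0.040 = 83.24 tonne/day of Na2SO4 reaches A, so A = 83.24/0.052 = 1600.8 tonne/day and vapour = 480.23 tonne/day.
The evaporator receives (1−α)·2081 of feed at 0.744 water and removes 0.414 of that water:
0.414×0.744×(1−α)×2081 = 480.23
(1−α) = 480.23/640.98 = 0.7492;  α = 0.2508.

0.251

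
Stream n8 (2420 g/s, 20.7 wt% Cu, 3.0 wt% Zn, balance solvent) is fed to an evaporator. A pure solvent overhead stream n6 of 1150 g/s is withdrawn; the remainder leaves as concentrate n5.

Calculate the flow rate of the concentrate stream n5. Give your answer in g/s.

Concentrate = 2420 − 1150 = 1270 g/s.

1270 g/s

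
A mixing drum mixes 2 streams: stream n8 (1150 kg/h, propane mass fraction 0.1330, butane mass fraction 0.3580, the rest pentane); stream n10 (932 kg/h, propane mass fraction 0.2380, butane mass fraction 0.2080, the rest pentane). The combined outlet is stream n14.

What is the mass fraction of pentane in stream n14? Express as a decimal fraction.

0.5291

Total flow out = 1150 + 932 = 2082 kg/h.
pentane in = 1150×0.509 + 932×0.554 = 1101.7 kg/h.
pentane mass fraction in n14 = 1101.7/2082 = 0.5291.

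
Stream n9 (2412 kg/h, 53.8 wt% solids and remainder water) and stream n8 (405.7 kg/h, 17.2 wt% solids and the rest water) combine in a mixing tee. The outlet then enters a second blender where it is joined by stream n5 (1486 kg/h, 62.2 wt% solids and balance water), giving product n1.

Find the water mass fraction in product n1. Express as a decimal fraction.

0.467

Overall, product flow = 4303.7 kg/h.
water in = 2412×0.462 + 405.7×0.828 + 1486×0.378 = 2012 kg/h.
water fraction in n1 = 0.467.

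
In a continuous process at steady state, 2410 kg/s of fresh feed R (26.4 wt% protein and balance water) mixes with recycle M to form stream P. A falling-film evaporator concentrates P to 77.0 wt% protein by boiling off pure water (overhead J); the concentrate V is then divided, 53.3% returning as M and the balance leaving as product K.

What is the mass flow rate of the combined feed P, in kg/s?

3353 kg/s

Overall protein balance (none leaves overhead): protein in fresh feed = protein in product, i.e. 2410×0.264 = (1−0.533)·V·0.770.
V = 636.24/(0.770×0.467) = 1769.3 kg/s.
Recycle M = 0.533×1769.3 = 943.06 kg/s.
Combined feed P = 2410 + 943.06 = 3353.1 kg/s.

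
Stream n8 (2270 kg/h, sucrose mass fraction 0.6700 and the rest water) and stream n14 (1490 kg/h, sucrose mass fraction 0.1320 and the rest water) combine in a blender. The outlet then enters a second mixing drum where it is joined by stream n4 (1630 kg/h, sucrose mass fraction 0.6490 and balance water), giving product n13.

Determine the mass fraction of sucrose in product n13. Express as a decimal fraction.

0.5149

Overall, product flow = 5390 kg/h.
sucrose in = 2270×0.670 + 1490×0.132 + 1630×0.649 = 2775.5 kg/h.
sucrose fraction in n13 = 0.5149.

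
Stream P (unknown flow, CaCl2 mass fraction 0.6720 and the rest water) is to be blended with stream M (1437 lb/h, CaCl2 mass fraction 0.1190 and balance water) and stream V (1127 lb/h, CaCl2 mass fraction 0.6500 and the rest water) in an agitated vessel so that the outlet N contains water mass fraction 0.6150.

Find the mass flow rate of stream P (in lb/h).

291.2 lb/h

Let P be the unknown flow. Total out = 2564 + P.
water balance: 1660.4 + 0.328·P = 0.615·(2564 + P)
(0.328 − 0.615)·P = 0.615×2564 − 1660.4 = -83.587
P = -83.587 / -0.287 = 291.24 lb/h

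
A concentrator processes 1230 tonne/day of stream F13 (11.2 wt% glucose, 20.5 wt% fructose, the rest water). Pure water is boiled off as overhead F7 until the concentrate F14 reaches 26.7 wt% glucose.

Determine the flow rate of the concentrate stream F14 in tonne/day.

glucose is conserved: 1230×0.112 = 137.76 tonne/day all reports to the concentrate.
Concentrate = 137.76/(target fraction) = 515.96 tonne/day.

516 tonne/day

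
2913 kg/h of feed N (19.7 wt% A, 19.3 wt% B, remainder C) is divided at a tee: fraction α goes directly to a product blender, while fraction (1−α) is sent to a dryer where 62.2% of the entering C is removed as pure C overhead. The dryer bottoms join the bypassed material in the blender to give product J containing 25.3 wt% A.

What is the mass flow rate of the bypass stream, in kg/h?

All 2913×0.197 = 573.86 kg/h of A reaches J, so J = 573.86/0.253 = 2268.2 kg/h and vapour = 644.77 kg/h.
The evaporator receives (1−α)·2913 of feed at 0.610 C and removes 0.622 of that C:
0.622×0.610×(1−α)×2913 = 644.77
(1−α) = 644.77/1105.3 = 0.5834;  α = 0.4166.
Bypass flow = 0.4166×2913 = 1213.6 kg/h.

1214 kg/h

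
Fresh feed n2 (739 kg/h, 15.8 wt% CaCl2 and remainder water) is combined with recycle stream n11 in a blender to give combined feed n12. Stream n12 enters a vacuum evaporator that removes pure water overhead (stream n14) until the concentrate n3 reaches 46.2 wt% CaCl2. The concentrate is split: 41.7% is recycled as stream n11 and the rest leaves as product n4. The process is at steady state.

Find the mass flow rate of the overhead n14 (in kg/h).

Overall CaCl2 balance (none leaves overhead): CaCl2 in fresh feed = CaCl2 in product, i.e. 739×0.158 = (1−0.417)·n3·0.462.
n3 = 116.76/(0.462×0.583) = 433.5 kg/h.
Recycle n11 = 0.417×433.5 = 180.77 kg/h.
Combined feed n12 = 739 + 180.77 = 919.77 kg/h.
Overhead n14 = n12 − n3 = 919.77 − 433.5 = 486.27 kg/h.

486.3 kg/h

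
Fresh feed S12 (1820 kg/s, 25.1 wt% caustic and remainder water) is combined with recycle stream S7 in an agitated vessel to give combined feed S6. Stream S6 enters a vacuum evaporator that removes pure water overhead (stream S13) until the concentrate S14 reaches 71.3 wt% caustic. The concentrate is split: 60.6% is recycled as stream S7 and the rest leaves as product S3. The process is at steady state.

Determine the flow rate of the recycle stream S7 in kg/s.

985.4 kg/s

Overall caustic balance (none leaves overhead): caustic in fresh feed = caustic in product, i.e. 1820×0.251 = (1−0.606)·S14·0.713.
S14 = 456.82/(0.713×0.394) = 1626.1 kg/s.
Recycle S7 = 0.606×1626.1 = 985.44 kg/s.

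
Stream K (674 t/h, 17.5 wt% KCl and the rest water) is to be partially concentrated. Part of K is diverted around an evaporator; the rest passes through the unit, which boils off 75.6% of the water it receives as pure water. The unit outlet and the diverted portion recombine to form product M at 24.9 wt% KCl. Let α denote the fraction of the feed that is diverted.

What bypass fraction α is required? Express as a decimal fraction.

All 674×0.175 = 117.95 t/h of KCl reaches M, so M = 117.95/0.249 = 473.69 t/h and vapour = 200.31 t/h.
The evaporator receives (1−α)·674 of feed at 0.825 water and removes 0.756 of that water:
0.756×0.825×(1−α)×674 = 200.31
(1−α) = 200.31/420.37 = 0.4765;  α = 0.5235.

0.524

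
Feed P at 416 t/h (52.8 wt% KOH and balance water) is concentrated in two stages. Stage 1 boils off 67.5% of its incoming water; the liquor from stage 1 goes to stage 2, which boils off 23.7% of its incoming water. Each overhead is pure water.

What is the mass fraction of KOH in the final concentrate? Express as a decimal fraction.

0.819

water in feed = 416×0.472 = 196.35 t/h.
After stage 1: water left = (1−0.675)×196.35 = 63.814; stream total = 283.46 t/h.
After stage 2: water left = (1−0.237)×63.814 = 48.69; final concentrate = 268.34 t/h.
KOH fraction = 219.65/268.34 = 0.819.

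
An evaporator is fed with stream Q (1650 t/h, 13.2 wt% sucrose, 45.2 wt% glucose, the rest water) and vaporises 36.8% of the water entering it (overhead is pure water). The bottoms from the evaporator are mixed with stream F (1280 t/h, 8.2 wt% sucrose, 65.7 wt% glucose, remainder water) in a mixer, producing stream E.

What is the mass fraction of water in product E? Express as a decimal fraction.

0.287

Vapour removed = 0.368×0.416×1650 = 252.6 t/h; concentrate = 1397.4 t/h.
water reaching the mixer = 433.8 (from concentrate) + 1280×0.261 = 767.88 t/h.
Product flow = 1397.4 + 1280 = 2677.4 t/h; water fraction = 0.287.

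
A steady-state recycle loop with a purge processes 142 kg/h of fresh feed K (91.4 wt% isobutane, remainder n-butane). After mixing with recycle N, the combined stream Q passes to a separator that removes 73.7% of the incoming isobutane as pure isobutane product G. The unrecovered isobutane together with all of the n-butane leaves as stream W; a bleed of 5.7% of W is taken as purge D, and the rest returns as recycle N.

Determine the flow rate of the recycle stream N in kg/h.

n-butane enters only via K and leaves only via the purge: 142×0.086 = 0.057×(n-butane in W), and the separator passes all n-butane, so n-butane in Q = n-butane in W = 214.25 kg/h.
isobutane in Q: m_A = 142×0.914 + (1−0.057)·(1−0.737)·m_A, so m_A = 129.79/0.7520 = 172.59 kg/h.
W = (1−0.737)×172.59 + 214.25 = 259.64 kg/h.
Recycle N = (1−0.057)×259.64 = 244.84 kg/h.

244.8 kg/h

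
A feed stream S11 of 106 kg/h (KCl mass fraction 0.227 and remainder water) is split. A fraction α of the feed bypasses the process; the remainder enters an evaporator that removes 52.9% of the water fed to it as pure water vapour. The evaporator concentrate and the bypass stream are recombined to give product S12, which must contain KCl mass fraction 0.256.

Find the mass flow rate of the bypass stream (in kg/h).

All 106×0.227 = 24.062 kg/h of KCl reaches S12, so S12 = 24.062/0.256 = 93.992 kg/h and vapour = 12.008 kg/h.
The evaporator receives (1−α)·106 of feed at 0.773 water and removes 0.529 of that water:
0.529×0.773×(1−α)×106 = 12.008
(1−α) = 12.008/43.345 = 0.2770;  α = 0.7230.
Bypass flow = 0.7230×106 = 76.635 kg/h.

76.64 kg/h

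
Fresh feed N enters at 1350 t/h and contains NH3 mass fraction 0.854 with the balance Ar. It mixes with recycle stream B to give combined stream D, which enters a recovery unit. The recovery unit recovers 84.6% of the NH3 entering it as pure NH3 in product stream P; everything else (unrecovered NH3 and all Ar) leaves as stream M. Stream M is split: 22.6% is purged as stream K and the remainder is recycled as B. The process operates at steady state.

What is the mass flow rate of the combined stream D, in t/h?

2181 t/h

Ar enters only via N and leaves only via the purge: 1350×0.146 = 0.226×(Ar in M), and the recovery unit passes all Ar, so Ar in D = Ar in M = 872.12 t/h.
NH3 in D: m_A = 1350×0.854 + (1−0.226)·(1−0.846)·m_A, so m_A = 1152.9/0.8808 = 1308.9 t/h.
D = 1308.9 + 872.12 = 2181 t/h.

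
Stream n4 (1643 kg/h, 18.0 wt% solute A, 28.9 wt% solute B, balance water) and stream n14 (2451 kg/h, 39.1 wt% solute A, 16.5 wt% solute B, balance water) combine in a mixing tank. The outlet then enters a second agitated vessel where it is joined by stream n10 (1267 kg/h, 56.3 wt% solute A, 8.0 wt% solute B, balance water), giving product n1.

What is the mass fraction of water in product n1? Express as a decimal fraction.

0.450

Overall, product flow = 5361 kg/h.
water in = 1643×0.531 + 2451×0.444 + 1267×0.357 = 2413 kg/h.
water fraction in n1 = 0.450.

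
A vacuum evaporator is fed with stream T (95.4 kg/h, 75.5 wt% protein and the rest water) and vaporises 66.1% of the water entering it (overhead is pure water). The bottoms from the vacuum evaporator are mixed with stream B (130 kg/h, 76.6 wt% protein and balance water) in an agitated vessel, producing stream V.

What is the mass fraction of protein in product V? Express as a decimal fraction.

Vapour removed = 0.661×0.245×95.4 = 15.45 kg/h; concentrate = 79.95 kg/h.
protein reaching the mixer = 72.027 (from concentrate) + 130×0.766 = 171.61 kg/h.
Product flow = 79.95 + 130 = 209.95 kg/h; protein fraction = 0.817.

0.817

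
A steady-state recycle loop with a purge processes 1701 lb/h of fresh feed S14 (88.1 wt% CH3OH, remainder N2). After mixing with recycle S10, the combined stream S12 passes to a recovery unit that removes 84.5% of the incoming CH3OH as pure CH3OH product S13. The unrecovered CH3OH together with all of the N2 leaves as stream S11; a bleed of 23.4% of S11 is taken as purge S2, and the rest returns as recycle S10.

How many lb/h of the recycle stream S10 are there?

864.5 lb/h

N2 enters only via S14 and leaves only via the purge: 1701×0.119 = 0.234×(N2 in S11), and the recovery unit passes all N2, so N2 in S12 = N2 in S11 = 865.04 lb/h.
CH3OH in S12: m_A = 1701×0.881 + (1−0.234)·(1−0.845)·m_A, so m_A = 1498.6/0.8813 = 1700.5 lb/h.
S11 = (1−0.845)×1700.5 + 865.04 = 1128.6 lb/h.
Recycle S10 = (1−0.234)×1128.6 = 864.52 lb/h.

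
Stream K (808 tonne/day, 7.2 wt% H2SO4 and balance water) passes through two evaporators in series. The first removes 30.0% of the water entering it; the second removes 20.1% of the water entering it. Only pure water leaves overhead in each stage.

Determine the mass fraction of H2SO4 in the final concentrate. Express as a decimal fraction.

water in feed = 808×0.928 = 749.82 tonne/day.
After stage 1: water left = (1−0.300)×749.82 = 524.88; stream total = 583.05 tonne/day.
After stage 2: water left = (1−0.201)×524.88 = 419.38; final concentrate = 477.55 tonne/day.
H2SO4 fraction = 58.176/477.55 = 0.122.

0.122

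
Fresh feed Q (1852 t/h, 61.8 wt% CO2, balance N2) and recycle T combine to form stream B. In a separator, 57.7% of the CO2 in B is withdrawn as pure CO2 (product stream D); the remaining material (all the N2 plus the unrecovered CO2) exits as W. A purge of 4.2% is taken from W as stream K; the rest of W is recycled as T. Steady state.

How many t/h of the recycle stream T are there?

N2 enters only via Q and leaves only via the purge: 1852×0.382 = 0.042×(N2 in W), and the separator passes all N2, so N2 in B = N2 in W = 16844 t/h.
CO2 in B: m_A = 1852×0.618 + (1−0.042)·(1−0.577)·m_A, so m_A = 1144.5/0.5948 = 1924.3 t/h.
W = (1−0.577)×1924.3 + 16844 = 17658 t/h.
Recycle T = (1−0.042)×17658 = 16917 t/h.

16920 t/h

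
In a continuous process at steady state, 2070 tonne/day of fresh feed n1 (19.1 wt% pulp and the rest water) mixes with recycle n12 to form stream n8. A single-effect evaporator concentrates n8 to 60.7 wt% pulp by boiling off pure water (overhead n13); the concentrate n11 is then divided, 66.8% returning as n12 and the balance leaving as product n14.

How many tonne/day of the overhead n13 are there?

1419 tonne/day

Overall pulp balance (none leaves overhead): pulp in fresh feed = pulp in product, i.e. 2070×0.191 = (1−0.668)·n11·0.607.
n11 = 395.37/(0.607×0.332) = 1961.9 tonne/day.
Recycle n12 = 0.668×1961.9 = 1310.5 tonne/day.
Combined feed n8 = 2070 + 1310.5 = 3380.5 tonne/day.
Overhead n13 = n8 − n11 = 3380.5 − 1961.9 = 1418.6 tonne/day.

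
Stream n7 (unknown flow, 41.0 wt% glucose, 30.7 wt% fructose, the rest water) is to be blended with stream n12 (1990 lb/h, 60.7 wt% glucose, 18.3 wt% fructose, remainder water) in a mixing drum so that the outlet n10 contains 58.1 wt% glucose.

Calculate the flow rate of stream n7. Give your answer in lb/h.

Let n7 be the unknown flow. Total out = 1990 + n7.
glucose balance: 1207.9 + 0.410·n7 = 0.581·(1990 + n7)
(0.410 − 0.581)·n7 = 0.581×1990 − 1207.9 = -51.74
n7 = -51.74 / -0.171 = 302.57 lb/h

302.6 lb/h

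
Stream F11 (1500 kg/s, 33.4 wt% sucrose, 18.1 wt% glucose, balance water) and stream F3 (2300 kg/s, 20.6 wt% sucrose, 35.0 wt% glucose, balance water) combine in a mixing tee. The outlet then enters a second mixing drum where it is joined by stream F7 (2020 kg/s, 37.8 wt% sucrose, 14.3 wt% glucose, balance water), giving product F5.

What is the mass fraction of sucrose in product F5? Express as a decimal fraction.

0.299

Overall, product flow = 5820 kg/s.
sucrose in = 1500×0.334 + 2300×0.206 + 2020×0.378 = 1738.4 kg/s.
sucrose fraction in F5 = 0.299.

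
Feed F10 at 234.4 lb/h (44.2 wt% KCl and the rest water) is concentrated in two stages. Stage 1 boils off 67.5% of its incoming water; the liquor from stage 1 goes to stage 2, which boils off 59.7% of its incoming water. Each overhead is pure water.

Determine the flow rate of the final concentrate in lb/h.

water in feed = 234.4×0.558 = 130.8 lb/h.
After stage 1: water left = (1−0.675)×130.8 = 42.508; stream total = 146.11 lb/h.
After stage 2: water left = (1−0.597)×42.508 = 17.131; final concentrate = 120.74 lb/h.

120.7 lb/h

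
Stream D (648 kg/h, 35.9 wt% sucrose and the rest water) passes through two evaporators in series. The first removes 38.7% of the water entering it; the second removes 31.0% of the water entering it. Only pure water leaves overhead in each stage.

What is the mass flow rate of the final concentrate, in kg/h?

408.3 kg/h

water in feed = 648×0.641 = 415.37 kg/h.
After stage 1: water left = (1−0.387)×415.37 = 254.62; stream total = 487.25 kg/h.
After stage 2: water left = (1−0.310)×254.62 = 175.69; final concentrate = 408.32 kg/h.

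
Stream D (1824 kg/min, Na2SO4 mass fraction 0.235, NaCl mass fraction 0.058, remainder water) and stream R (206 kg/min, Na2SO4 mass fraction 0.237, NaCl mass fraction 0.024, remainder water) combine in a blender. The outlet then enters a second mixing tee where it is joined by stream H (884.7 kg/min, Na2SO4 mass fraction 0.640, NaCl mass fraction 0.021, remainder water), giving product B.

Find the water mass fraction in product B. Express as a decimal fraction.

0.598

Overall, product flow = 2914.7 kg/min.
water in = 1824×0.707 + 206×0.739 + 884.7×0.339 = 1741.7 kg/min.
water fraction in B = 0.598.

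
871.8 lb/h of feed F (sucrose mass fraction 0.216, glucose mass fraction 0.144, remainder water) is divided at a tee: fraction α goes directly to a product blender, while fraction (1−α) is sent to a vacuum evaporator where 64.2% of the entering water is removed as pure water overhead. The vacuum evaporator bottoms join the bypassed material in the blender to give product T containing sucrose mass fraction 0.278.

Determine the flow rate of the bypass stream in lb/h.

All 871.8×0.216 = 188.31 lb/h of sucrose reaches T, so T = 188.31/0.278 = 677.37 lb/h and vapour = 194.43 lb/h.
The evaporator receives (1−α)·871.8 of feed at 0.640 water and removes 0.642 of that water:
0.642×0.640×(1−α)×871.8 = 194.43
(1−α) = 194.43/358.21 = 0.5428;  α = 0.4572.
Bypass flow = 0.4572×871.8 = 398.6 lb/h.

398.6 lb/h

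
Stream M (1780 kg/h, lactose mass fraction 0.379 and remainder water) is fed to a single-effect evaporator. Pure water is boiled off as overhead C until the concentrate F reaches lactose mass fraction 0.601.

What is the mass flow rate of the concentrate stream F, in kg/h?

1122 kg/h

lactose is conserved: 1780×0.379 = 674.62 kg/h all reports to the concentrate.
Concentrate = 674.62/(target fraction) = 1122.5 kg/h.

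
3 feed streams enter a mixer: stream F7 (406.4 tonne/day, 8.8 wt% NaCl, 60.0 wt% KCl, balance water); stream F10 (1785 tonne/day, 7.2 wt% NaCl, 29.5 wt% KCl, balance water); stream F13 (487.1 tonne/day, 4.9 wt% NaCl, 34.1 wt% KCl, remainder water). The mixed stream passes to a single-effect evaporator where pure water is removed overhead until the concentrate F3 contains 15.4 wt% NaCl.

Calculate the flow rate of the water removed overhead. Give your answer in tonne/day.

NaCl entering = 406.4×0.088 + 1785×0.072 + 487.1×0.049 = 188.15 tonne/day.
All NaCl reports to F3, so F3 = 188.15/0.154 = 1221.8 tonne/day.
Total feed = 2678.5 tonne/day; overhead = 2678.5 − 1221.8 = 1456.7 tonne/day.

1457 tonne/day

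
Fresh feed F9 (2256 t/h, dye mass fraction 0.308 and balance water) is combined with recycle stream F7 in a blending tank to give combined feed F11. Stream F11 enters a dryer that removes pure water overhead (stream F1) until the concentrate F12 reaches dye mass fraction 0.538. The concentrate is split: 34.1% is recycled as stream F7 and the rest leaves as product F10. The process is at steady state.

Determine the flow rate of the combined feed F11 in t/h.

2924 t/h

Overall dye balance (none leaves overhead): dye in fresh feed = dye in product, i.e. 2256×0.308 = (1−0.341)·F12·0.538.
F12 = 694.85/(0.538×0.659) = 1959.8 t/h.
Recycle F7 = 0.341×1959.8 = 668.31 t/h.
Combined feed F11 = 2256 + 668.31 = 2924.3 t/h.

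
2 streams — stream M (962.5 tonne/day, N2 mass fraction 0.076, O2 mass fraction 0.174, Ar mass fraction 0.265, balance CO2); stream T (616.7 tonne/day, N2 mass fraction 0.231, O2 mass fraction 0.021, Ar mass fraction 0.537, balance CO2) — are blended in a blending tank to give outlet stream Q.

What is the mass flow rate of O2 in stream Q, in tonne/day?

180.4 tonne/day

O2 out = O2 in = 962.5×0.174 + 616.7×0.021 = 180.43 tonne/day.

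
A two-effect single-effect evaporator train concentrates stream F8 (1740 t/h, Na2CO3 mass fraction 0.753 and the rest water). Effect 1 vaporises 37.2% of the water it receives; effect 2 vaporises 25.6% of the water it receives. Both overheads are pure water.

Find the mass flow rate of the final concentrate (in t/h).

water in feed = 1740×0.247 = 429.78 t/h.
After stage 1: water left = (1−0.372)×429.78 = 269.9; stream total = 1580.1 t/h.
After stage 2: water left = (1−0.256)×269.9 = 200.81; final concentrate = 1511 t/h.

1511 t/h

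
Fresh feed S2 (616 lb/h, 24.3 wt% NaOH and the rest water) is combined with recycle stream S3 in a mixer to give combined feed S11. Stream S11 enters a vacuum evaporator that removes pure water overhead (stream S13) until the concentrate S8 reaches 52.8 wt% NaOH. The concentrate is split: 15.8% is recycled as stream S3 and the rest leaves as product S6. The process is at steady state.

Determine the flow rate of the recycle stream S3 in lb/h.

Overall NaOH balance (none leaves overhead): NaOH in fresh feed = NaOH in product, i.e. 616×0.243 = (1−0.158)·S8·0.528.
S8 = 149.69/(0.528×0.842) = 336.7 lb/h.
Recycle S3 = 0.158×336.7 = 53.198 lb/h.

53.2 lb/h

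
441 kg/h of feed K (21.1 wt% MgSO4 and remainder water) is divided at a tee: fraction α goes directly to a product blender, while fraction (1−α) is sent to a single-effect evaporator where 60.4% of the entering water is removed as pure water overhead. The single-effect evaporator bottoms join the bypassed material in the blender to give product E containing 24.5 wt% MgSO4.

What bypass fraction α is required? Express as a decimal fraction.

0.709

All 441×0.211 = 93.051 kg/h of MgSO4 reaches E, so E = 93.051/0.245 = 379.8 kg/h and vapour = 61.2 kg/h.
The evaporator receives (1−α)·441 of feed at 0.789 water and removes 0.604 of that water:
0.604×0.789×(1−α)×441 = 61.2
(1−α) = 61.2/210.16 = 0.2912;  α = 0.7088.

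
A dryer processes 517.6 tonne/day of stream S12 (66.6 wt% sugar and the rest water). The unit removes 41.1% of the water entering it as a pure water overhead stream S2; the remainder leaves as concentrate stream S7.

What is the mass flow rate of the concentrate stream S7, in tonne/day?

water entering = 517.6×0.334 = 172.88 tonne/day; overhead removed = 0.411×172.88 = 71.053 tonne/day.
Concentrate = 517.6 − 71.053 = 446.55 tonne/day.

446.5 tonne/day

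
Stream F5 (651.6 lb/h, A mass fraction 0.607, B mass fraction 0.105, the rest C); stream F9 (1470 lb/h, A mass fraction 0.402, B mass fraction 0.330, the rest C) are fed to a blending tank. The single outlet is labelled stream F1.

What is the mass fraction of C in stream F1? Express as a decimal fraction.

0.274

Total flow out = 651.6 + 1470 = 2121.6 lb/h.
C in = 651.6×0.288 + 1470×0.268 = 581.62 lb/h.
C mass fraction in F1 = 581.62/2121.6 = 0.274.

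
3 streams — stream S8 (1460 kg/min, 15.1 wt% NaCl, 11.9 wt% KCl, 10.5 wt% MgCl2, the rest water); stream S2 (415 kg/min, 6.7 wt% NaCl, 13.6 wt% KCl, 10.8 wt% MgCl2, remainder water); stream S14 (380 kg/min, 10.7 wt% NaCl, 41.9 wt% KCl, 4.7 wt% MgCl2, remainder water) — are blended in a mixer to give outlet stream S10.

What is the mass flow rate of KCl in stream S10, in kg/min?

389.4 kg/min

KCl out = KCl in = 1460×0.119 + 415×0.136 + 380×0.419 = 389.4 kg/min.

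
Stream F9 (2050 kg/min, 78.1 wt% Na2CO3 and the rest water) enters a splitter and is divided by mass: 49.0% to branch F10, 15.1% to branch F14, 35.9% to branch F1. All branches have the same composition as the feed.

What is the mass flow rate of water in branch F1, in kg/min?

Branch F1 total = 0.359×2050 = 735.95 kg/min.
water in F1 = 0.219×735.95 = 161.17 kg/min.

161.2 kg/min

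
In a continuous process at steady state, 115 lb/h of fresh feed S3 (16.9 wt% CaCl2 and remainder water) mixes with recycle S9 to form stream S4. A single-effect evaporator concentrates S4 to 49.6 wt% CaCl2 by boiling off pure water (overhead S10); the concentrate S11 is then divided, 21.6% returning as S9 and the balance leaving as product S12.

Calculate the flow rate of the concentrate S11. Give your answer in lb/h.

49.98 lb/h

Overall CaCl2 balance (none leaves overhead): CaCl2 in fresh feed = CaCl2 in product, i.e. 115×0.169 = (1−0.216)·S11·0.496.
S11 = 19.435/(0.496×0.784) = 49.979 lb/h.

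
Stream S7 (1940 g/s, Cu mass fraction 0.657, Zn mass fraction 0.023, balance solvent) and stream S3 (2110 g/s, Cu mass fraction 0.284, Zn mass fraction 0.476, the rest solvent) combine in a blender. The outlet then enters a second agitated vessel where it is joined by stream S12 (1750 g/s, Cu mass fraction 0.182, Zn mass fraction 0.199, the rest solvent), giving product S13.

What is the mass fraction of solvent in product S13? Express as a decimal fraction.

0.381

Overall, product flow = 5800 g/s.
solvent in = 1940×0.320 + 2110×0.240 + 1750×0.619 = 2210.4 g/s.
solvent fraction in S13 = 0.381.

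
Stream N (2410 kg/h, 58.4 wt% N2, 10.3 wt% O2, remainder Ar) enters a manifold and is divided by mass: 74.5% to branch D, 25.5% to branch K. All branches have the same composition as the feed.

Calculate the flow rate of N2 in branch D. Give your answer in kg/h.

1049 kg/h

Branch D total = 0.745×2410 = 1795.5 kg/h.
N2 in D = 0.584×1795.5 = 1048.5 kg/h.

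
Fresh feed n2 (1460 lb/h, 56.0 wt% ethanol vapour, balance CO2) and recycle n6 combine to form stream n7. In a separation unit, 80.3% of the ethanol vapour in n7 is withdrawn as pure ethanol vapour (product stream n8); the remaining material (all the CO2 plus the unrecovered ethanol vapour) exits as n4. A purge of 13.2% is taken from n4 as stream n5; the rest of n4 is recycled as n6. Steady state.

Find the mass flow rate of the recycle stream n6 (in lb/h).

4393 lb/h

CO2 enters only via n2 and leaves only via the purge: 1460×0.440 = 0.132×(CO2 in n4), and the separation unit passes all CO2, so CO2 in n7 = CO2 in n4 = 4866.7 lb/h.
ethanol vapour in n7: m_A = 1460×0.560 + (1−0.132)·(1−0.803)·m_A, so m_A = 817.6/0.8290 = 986.24 lb/h.
n4 = (1−0.803)×986.24 + 4866.7 = 5061 lb/h.
Recycle n6 = (1−0.132)×5061 = 4392.9 lb/h.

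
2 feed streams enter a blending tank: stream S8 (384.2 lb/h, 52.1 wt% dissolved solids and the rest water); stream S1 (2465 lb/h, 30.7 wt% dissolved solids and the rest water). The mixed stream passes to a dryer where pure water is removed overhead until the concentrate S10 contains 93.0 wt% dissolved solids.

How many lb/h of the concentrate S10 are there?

1029 lb/h

dissolved solids entering = 384.2×0.521 + 2465×0.307 = 956.92 lb/h.
All dissolved solids reports to S10, so S10 = 956.92/0.930 = 1028.9 lb/h.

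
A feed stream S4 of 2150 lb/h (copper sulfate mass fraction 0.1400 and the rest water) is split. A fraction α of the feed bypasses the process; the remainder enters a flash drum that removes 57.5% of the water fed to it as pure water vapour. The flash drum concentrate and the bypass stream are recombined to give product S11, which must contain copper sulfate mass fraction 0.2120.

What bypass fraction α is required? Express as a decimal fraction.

0.313

All 2150×0.140 = 301 lb/h of copper sulfate reaches S11, so S11 = 301/0.212 = 1419.8 lb/h and vapour = 730.19 lb/h.
The evaporator receives (1−α)·2150 of feed at 0.860 water and removes 0.575 of that water:
0.575×0.860×(1−α)×2150 = 730.19
(1−α) = 730.19/1063.2 = 0.6868;  α = 0.3132.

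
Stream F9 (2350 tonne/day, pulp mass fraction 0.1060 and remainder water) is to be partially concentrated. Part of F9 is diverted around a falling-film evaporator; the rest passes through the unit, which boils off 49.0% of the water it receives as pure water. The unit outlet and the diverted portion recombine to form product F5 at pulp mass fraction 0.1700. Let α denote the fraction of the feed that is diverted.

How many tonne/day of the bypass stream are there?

All 2350×0.106 = 249.1 tonne/day of pulp reaches F5, so F5 = 249.1/0.170 = 1465.3 tonne/day and vapour = 884.71 tonne/day.
The evaporator receives (1−α)·2350 of feed at 0.894 water and removes 0.490 of that water:
0.490×0.894×(1−α)×2350 = 884.71
(1−α) = 884.71/1029.4 = 0.8594;  α = 0.1406.
Bypass flow = 0.1406×2350 = 330.4 tonne/day.

330.4 tonne/day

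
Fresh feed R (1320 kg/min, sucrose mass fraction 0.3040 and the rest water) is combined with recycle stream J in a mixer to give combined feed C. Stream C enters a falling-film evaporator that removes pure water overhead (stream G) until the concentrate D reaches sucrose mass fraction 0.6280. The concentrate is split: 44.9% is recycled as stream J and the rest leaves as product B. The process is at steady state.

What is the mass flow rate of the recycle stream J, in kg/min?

Overall sucrose balance (none leaves overhead): sucrose in fresh feed = sucrose in product, i.e. 1320×0.304 = (1−0.449)·D·0.628.
D = 401.28/(0.628×0.551) = 1159.7 kg/min.
Recycle J = 0.449×1159.7 = 520.69 kg/min.

520.7 kg/min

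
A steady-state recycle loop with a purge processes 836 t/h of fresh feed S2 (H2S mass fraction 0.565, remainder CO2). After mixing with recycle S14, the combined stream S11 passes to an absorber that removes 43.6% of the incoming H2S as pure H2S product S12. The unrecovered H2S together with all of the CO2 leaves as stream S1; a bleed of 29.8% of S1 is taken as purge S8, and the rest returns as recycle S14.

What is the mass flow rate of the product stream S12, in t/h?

340.9 t/h

H2S in S11: m_A = 836×0.565 + (1−0.298)·(1−0.436)·m_A, so m_A = 472.34/0.6041 = 781.93 t/h.
Product S12 = 0.436×781.93 = 340.92 t/h.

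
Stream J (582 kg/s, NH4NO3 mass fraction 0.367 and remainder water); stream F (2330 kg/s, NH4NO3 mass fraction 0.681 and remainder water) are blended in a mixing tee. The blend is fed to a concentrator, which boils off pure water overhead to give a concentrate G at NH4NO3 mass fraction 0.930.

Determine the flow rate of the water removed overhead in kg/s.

NH4NO3 entering = 582×0.367 + 2330×0.681 = 1800.3 kg/s.
All NH4NO3 reports to G, so G = 1800.3/0.930 = 1935.8 kg/s.
Total feed = 2912 kg/s; overhead = 2912 − 1935.8 = 976.17 kg/s.

976.2 kg/s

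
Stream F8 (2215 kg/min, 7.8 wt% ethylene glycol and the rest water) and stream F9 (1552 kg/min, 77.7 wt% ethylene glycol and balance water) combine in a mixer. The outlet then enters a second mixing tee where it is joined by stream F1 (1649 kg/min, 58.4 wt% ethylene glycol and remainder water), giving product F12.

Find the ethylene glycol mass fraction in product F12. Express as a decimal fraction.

Overall, product flow = 5416 kg/min.
ethylene glycol in = 2215×0.078 + 1552×0.777 + 1649×0.584 = 2341.7 kg/min.
ethylene glycol fraction in F12 = 0.4324.

0.4324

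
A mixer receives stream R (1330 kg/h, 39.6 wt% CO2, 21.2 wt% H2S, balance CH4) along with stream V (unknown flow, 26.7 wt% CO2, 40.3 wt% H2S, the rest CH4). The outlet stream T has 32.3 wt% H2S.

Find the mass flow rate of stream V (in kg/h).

1845 kg/h

Let V be the unknown flow. Total out = 1330 + V.
H2S balance: 281.96 + 0.403·V = 0.323·(1330 + V)
(0.403 − 0.323)·V = 0.323×1330 − 281.96 = 147.63
V = 147.63 / 0.080 = 1845.4 kg/h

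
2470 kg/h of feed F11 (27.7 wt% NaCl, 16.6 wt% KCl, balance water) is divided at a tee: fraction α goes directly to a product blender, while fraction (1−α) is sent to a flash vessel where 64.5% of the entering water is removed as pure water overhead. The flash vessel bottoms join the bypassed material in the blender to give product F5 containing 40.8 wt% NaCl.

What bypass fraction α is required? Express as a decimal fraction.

0.106

All 2470×0.277 = 684.19 kg/h of NaCl reaches F5, so F5 = 684.19/0.408 = 1676.9 kg/h and vapour = 793.06 kg/h.
The evaporator receives (1−α)·2470 of feed at 0.557 water and removes 0.645 of that water:
0.645×0.557×(1−α)×2470 = 793.06
(1−α) = 793.06/887.38 = 0.8937;  α = 0.1063.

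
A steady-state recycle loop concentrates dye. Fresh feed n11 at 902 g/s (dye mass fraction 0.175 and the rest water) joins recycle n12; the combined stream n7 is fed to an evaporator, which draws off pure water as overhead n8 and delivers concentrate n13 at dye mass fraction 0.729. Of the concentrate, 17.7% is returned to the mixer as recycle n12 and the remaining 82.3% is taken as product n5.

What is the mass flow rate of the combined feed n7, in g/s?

Overall dye balance (none leaves overhead): dye in fresh feed = dye in product, i.e. 902×0.175 = (1−0.177)·n13·0.729.
n13 = 157.85/(0.729×0.823) = 263.1 g/s.
Recycle n12 = 0.177×263.1 = 46.568 g/s.
Combined feed n7 = 902 + 46.568 = 948.57 g/s.

948.6 g/s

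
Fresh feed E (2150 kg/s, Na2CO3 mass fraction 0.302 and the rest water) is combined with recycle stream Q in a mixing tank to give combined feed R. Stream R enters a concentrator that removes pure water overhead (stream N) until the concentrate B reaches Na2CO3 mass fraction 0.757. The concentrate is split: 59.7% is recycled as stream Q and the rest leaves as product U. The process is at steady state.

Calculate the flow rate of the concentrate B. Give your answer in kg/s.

Overall Na2CO3 balance (none leaves overhead): Na2CO3 in fresh feed = Na2CO3 in product, i.e. 2150×0.302 = (1−0.597)·B·0.757.
B = 649.3/(0.757×0.403) = 2128.4 kg/s.

2128 kg/s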